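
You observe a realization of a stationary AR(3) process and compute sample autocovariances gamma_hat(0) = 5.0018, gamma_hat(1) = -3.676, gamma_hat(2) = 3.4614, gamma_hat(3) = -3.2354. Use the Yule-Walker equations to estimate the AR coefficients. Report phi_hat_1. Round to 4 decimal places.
\hat\phi_{1} = -0.4410

The Yule-Walker equations for an AR(p) process read, in matrix form,
  Gamma_p phi = r_p,   with   (Gamma_p)_{ij} = gamma(|i - j|),
                       (r_p)_i = gamma(i),   i,j = 1..p.
Substitute the sample gammas (Toeplitz matrix and right-hand side of size 3):
  Gamma_p = [[5.0018, -3.676, 3.4614], [-3.676, 5.0018, -3.676], [3.4614, -3.676, 5.0018]]
  r_p     = [-3.676, 3.4614, -3.2354]
Written out (R1..R3):
  (R1) 5.0018 phi_1 - 3.676 phi_2 + 3.4614 phi_3 = -3.676
  (R2) -3.676 phi_1 + 5.0018 phi_2 - 3.676 phi_3 = 3.4614
  (R3) 3.4614 phi_1 - 3.676 phi_2 + 5.0018 phi_3 = -3.2354
Gaussian elimination:
  R2 <- R2 - (-3.676/5.0018) R1 = R2 - (-0.734935) R1:  2.300177 phi_2 - 1.132095 phi_3 = 0.759777
  R3 <- R3 - (3.4614/5.0018) R1 = R3 - (0.692031) R1:  -1.132095 phi_2 + 2.606404 phi_3 = -0.691495
  R3 <- R3 - (-1.132095/2.300177) R2 = R3 - (-0.492177) R2:  2.049213 phi_3 = -0.31755
Back-substitution:
  phi_hat_3 = -0.31755 / 2.049213 = -0.154962
  phi_hat_2 = (0.759777 - (-1.132095)(-0.154962)) / 2.300177 = 0.254044
  phi_hat_1 = (-3.676 - (-3.676)(0.254044) - (3.4614)(-0.154962)) / 5.0018 = -0.440991
So phi_hat = [-0.4410, 0.2540, -0.1550].
Therefore phi_hat_1 = -0.4410.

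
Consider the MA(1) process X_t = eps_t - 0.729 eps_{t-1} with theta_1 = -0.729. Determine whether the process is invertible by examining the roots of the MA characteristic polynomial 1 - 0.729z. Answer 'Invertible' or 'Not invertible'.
\text{Invertible}

The MA(q) characteristic polynomial is P(z) = 1 - 0.729z.
Invertibility requires all roots to lie outside the unit circle, i.e. |z| > 1 for every root.
This is linear in z: 1 + (-0.729) z = 0  =>  z = -1/(-0.729) = 1.371742,  |z| = 1.371742.
Moduli of all roots: 1.3717.
All moduli strictly greater than 1? Yes.
Verdict: Invertible.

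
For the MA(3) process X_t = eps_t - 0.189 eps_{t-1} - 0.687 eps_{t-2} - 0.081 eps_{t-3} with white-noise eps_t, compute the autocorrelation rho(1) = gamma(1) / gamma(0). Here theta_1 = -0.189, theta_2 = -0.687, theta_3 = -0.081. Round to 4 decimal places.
\rho(1) = -0.0023

For an MA(q) process with theta_0 = 1, the autocovariance is
  gamma(k) = sigma^2 * sum_{i=0..q-k} theta_i * theta_{i+k},
and rho(k) = gamma(k) / gamma(0). Sigma^2 cancels.
  numerator   = (1)*(-0.189) + (-0.189)*(-0.687) + (-0.687)*(-0.081) = -0.00351.
  denominator = (1)^2 + (-0.189)^2 + (-0.687)^2 + (-0.081)^2 = 1.514251.
  rho(1) = -0.00351 / 1.514251 = -0.0023.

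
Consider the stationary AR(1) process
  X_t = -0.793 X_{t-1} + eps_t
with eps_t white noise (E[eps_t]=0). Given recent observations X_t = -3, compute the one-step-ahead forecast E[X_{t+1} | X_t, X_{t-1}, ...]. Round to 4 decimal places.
E[X_{t+1} \mid \mathcal F_t] = 2.3790

For an AR(p) model X_t = c + sum_i phi_i X_{t-i} + eps_t, the
one-step-ahead conditional mean is
  E[X_{t+1} | X_t, ...] = c + sum_i phi_i X_{t+1-i}.
Substitute known values:
  E[X_{t+1} | ...] = (-0.793) * (-3)
                   = 2.3790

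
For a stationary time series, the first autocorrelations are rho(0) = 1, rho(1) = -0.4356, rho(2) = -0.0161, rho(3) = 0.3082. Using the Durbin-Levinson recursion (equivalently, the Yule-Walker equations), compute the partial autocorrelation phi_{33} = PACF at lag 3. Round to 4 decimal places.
\phi_{33} = 0.2490

The PACF at lag k is phi_{kk}, the last component of the solution
to the Yule-Walker system G_k phi = r_k where
  (G_k)_{ij} = rho(|i - j|), (r_k)_i = rho(i), i,j = 1..k.
Equivalently, Durbin-Levinson gives phi_{kk} iteratively:
  phi_{11} = rho(1)
  phi_{kk} = [rho(k) - sum_{j=1..k-1} phi_{k-1,j} rho(k-j)]
            / [1 - sum_{j=1..k-1} phi_{k-1,j} rho(j)],
  phi_{k,j} = phi_{k-1,j} - phi_{kk} phi_{k-1,k-j},  j = 1..k-1.
Step k = 1:
  phi_11 = rho(1) = -0.4356.
Step k = 2:
  phi_22 = [rho(2) - phi_11 rho(1)] / [1 - phi_11 rho(1)] = [-0.0161 - (-0.4356)(-0.4356)] / [1 - (-0.4356)(-0.4356)]
         = -0.20584736 / 0.81025264 = -0.254053.
  Update: phi_21 = phi_11 - phi_22 phi_11 = -0.4356 - (-0.254053)(-0.4356) = -0.546266.
Step k = 3:
  phi_33 = [rho(3) - phi_21 rho(2) - phi_22 rho(1)] / [1 - phi_21 rho(1) - phi_22 rho(2)]
    numerator   = 0.3082 - (-0.546266)(-0.0161) - (-0.254053)(-0.4356) = 0.1887395
    denominator = 1 - (-0.546266)(-0.4356) - (-0.254053)(-0.0161) = 0.75795644
  phi_33 = 0.1887395 / 0.75795644 = 0.249.
Therefore phi_{33} = 0.2490.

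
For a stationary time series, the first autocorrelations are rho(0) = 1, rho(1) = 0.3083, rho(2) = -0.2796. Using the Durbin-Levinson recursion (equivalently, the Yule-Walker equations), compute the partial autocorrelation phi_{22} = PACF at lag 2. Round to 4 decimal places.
\phi_{22} = -0.4140

The PACF at lag k is phi_{kk}, the last component of the solution
to the Yule-Walker system G_k phi = r_k where
  (G_k)_{ij} = rho(|i - j|), (r_k)_i = rho(i), i,j = 1..k.
Equivalently, Durbin-Levinson gives phi_{kk} iteratively:
  phi_{11} = rho(1)
  phi_{kk} = [rho(k) - sum_{j=1..k-1} phi_{k-1,j} rho(k-j)]
            / [1 - sum_{j=1..k-1} phi_{k-1,j} rho(j)],
  phi_{k,j} = phi_{k-1,j} - phi_{kk} phi_{k-1,k-j},  j = 1..k-1.
Step k = 1:
  phi_11 = rho(1) = 0.3083.
Step k = 2:
  phi_22 = [rho(2) - phi_11 rho(1)] / [1 - phi_11 rho(1)] = [-0.2796 - (0.3083)(0.3083)] / [1 - (0.3083)(0.3083)]
         = -0.37464889 / 0.90495111 = -0.414.
Therefore phi_{22} = -0.4140.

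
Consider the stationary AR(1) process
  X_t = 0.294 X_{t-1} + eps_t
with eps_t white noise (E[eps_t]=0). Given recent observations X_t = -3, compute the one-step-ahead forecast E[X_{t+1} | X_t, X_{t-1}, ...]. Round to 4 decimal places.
E[X_{t+1} \mid \mathcal F_t] = -0.8820

For an AR(p) model X_t = c + sum_i phi_i X_{t-i} + eps_t, the
one-step-ahead conditional mean is
  E[X_{t+1} | X_t, ...] = c + sum_i phi_i X_{t+1-i}.
Substitute known values:
  E[X_{t+1} | ...] = (0.294) * (-3)
                   = -0.8820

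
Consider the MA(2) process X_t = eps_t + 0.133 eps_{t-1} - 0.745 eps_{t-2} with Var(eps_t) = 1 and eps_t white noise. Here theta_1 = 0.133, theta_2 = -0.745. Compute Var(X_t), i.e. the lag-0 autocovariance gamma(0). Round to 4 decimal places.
\gamma(0) = 1.5727

For an MA(q) process X_t = eps_t + sum_i theta_i eps_{t-i} with
Var(eps_t) = sigma^2, the variance is
  gamma(0) = sigma^2 * (1 + sum_i theta_i^2).
  sum_i theta_i^2 = (0.133)^2 + (-0.745)^2 = 0.017689 + 0.555025 = 0.572714.
  gamma(0) = 1 * (1 + 0.572714) = 1 * 1.572714 = 1.572714, which rounds to 1.5727.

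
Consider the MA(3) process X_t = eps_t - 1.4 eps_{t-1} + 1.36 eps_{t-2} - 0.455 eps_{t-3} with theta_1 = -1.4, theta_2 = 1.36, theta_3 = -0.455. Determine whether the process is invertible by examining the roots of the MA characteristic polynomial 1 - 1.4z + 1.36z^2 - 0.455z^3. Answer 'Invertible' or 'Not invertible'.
\text{Invertible}

The MA(q) characteristic polynomial is P(z) = 1 - 1.4z + 1.36z^2 - 0.455z^3.
Invertibility requires all roots to lie outside the unit circle, i.e. |z| > 1 for every root.
Degree 3: look for a simple real root z0 first, then factor out (1 - z/z0) and solve the remaining quadratic.
Testing z0 = 2: P(2) = 1 + (-1.4)(2) + (1.36)(2)^2 + (-0.455)(2)^3
  = 1 + (-2.8) + (5.44) + (-3.64) = 0.  So z_0 = 2 is a root, |z_0| = 2.
Divide out the factor (1 - 0.5 z) = (1 - z/z0) (since 1/z0 = 0.5):
  P(z) = (1 - 0.5 z)(1 + (-0.9) z + (0.91) z^2)
  [check: z-coef -0.9 - (0.5) = -1.4; z^2-coef 0.91 - (0.5)(-0.9) = 1.36; z^3-coef -(0.5)(0.91) = -0.455.]
Remaining roots from the quadratic factor 1 + (-0.9) z + (0.91) z^2:
  Set 1 + (-0.9) z + (0.91) z^2 = 0, i.e. a z^2 + b z + c = 0 with a = 0.91, b = -0.9, c = 1.
  Discriminant D = b^2 - 4ac = (-0.9)^2 - 4*(0.91)*1 = 0.81 - (3.64) = -2.83.
  D < 0, so the roots are the complex-conjugate pair z = (-b +/- i sqrt(-D)) / (2a) = 0.4945 +/- 0.9243i.
  For a conjugate pair |z|^2 = z * conj(z) = (product of roots) = c/a = 1/(0.91) = 1.098901, so |z| = sqrt(1.098901) = 1.0483 for both roots.
Moduli of all roots: 2.0000, 1.0483, 1.0483.
All moduli strictly greater than 1? Yes.
Verdict: Invertible.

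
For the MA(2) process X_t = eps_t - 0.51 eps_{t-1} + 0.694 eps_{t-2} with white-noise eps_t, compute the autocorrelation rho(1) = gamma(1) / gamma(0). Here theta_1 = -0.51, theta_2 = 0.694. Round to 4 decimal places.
\rho(1) = -0.4960

For an MA(q) process with theta_0 = 1, the autocovariance is
  gamma(k) = sigma^2 * sum_{i=0..q-k} theta_i * theta_{i+k},
and rho(k) = gamma(k) / gamma(0). Sigma^2 cancels.
  numerator   = (1)*(-0.51) + (-0.51)*(0.694) = -0.86394.
  denominator = (1)^2 + (-0.51)^2 + (0.694)^2 = 1.741736.
  rho(1) = -0.86394 / 1.741736 = -0.4960.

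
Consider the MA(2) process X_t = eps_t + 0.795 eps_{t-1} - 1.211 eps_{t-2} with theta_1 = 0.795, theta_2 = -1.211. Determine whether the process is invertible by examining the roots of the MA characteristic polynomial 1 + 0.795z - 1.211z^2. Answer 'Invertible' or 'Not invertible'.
\text{Not invertible}

The MA(q) characteristic polynomial is P(z) = 1 + 0.795z - 1.211z^2.
Invertibility requires all roots to lie outside the unit circle, i.e. |z| > 1 for every root.
Set 1 + (0.795) z + (-1.211) z^2 = 0, i.e. a z^2 + b z + c = 0 with a = -1.211, b = 0.795, c = 1.
Discriminant D = b^2 - 4ac = (0.795)^2 - 4*(-1.211)*1 = 0.632025 - (-4.844) = 5.476025.
D >= 0, so the roots are real: z = (-b +/- sqrt(D)) / (2a) = (-0.795 +/- 2.340091) / (-2.422).
  z_1 = (-0.795 + 2.340091) / (-2.422) = -0.6379,   |z_1| = 0.6379.
  z_2 = (-0.795 - 2.340091) / (-2.422) = 1.2944,   |z_2| = 1.2944.
Moduli of all roots: 0.6379, 1.2944.
All moduli strictly greater than 1? No.
Verdict: Not invertible.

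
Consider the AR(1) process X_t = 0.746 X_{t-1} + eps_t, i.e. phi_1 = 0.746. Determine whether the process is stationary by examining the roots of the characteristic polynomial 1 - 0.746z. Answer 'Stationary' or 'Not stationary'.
\text{Stationary}

The AR(p) characteristic polynomial is P(z) = 1 - 0.746z.
Stationarity requires all roots to lie outside the unit circle, i.e. |z| > 1 for every root.
This is linear in z: 1 + (-0.746) z = 0  =>  z = -1/(-0.746) = 1.340483,  |z| = 1.340483.
Moduli of all roots: 1.3405.
All moduli strictly greater than 1? Yes.
Verdict: Stationary.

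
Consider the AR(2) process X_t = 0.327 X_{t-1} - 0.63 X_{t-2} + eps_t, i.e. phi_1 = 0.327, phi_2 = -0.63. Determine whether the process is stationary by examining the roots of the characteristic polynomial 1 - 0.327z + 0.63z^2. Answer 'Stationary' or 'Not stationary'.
\text{Stationary}

The AR(p) characteristic polynomial is P(z) = 1 - 0.327z + 0.63z^2.
Stationarity requires all roots to lie outside the unit circle, i.e. |z| > 1 for every root.
Set 1 + (-0.327) z + (0.63) z^2 = 0, i.e. a z^2 + b z + c = 0 with a = 0.63, b = -0.327, c = 1.
Discriminant D = b^2 - 4ac = (-0.327)^2 - 4*(0.63)*1 = 0.106929 - (2.52) = -2.413071.
D < 0, so the roots are the complex-conjugate pair z = (-b +/- i sqrt(-D)) / (2a) = 0.2595 +/- 1.2329i.
For a conjugate pair |z|^2 = z * conj(z) = (product of roots) = c/a = 1/(0.63) = 1.587302, so |z| = sqrt(1.587302) = 1.2599 for both roots.
Moduli of all roots: 1.2599, 1.2599.
All moduli strictly greater than 1? Yes.
Verdict: Stationary.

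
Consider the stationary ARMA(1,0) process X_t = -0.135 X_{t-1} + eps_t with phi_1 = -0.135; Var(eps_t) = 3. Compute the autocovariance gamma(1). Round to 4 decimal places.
\gamma(1) = -0.4125

Multiply the model equation by X_{t-k} and take expectations. With theta_0 = psi_0 = 1 and psi_j the MA(infinity) weights, this gives
  gamma(k) - sum_i phi_i gamma(k-i) = c_k,
  c_k = sigma^2 * sum_{j=k..q} theta_j psi_{j-k}   (c_k = 0 for k > q),
using gamma(-m) = gamma(m).
Pure AR (q = 0): c_0 = sigma^2 = 3, c_k = 0 for k >= 1.
Equations for k = 0 and k = 1 (AR order 1):
  gamma(0) = phi_1 gamma(1) + c_0
  gamma(1) = phi_1 gamma(0) + c_1
Substituting the second into the first: gamma(0) (1 - phi_1^2) = c_0 + phi_1 c_1, so
  gamma(0) = c_0 / (1 - phi_1^2) = 3 / (1 - (-0.135)^2) = 3 / 0.981775 = 3.05569.
  gamma(1) = phi_1 gamma(0) = (-0.135)(3.05569) = -0.412518.
Therefore gamma(1) = -0.4125 (to 4 decimal places).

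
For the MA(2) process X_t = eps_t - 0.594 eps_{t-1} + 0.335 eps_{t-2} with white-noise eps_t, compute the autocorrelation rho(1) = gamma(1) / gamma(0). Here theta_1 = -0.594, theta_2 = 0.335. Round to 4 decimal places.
\rho(1) = -0.5413

For an MA(q) process with theta_0 = 1, the autocovariance is
  gamma(k) = sigma^2 * sum_{i=0..q-k} theta_i * theta_{i+k},
and rho(k) = gamma(k) / gamma(0). Sigma^2 cancels.
  numerator   = (1)*(-0.594) + (-0.594)*(0.335) = -0.79299.
  denominator = (1)^2 + (-0.594)^2 + (0.335)^2 = 1.465061.
  rho(1) = -0.79299 / 1.465061 = -0.5413.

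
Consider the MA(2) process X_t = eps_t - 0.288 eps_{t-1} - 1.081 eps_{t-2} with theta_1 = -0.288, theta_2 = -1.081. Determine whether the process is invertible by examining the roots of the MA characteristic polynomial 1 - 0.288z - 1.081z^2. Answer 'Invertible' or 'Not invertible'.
\text{Not invertible}

The MA(q) characteristic polynomial is P(z) = 1 - 0.288z - 1.081z^2.
Invertibility requires all roots to lie outside the unit circle, i.e. |z| > 1 for every root.
Set 1 + (-0.288) z + (-1.081) z^2 = 0, i.e. a z^2 + b z + c = 0 with a = -1.081, b = -0.288, c = 1.
Discriminant D = b^2 - 4ac = (-0.288)^2 - 4*(-1.081)*1 = 0.082944 - (-4.324) = 4.406944.
D >= 0, so the roots are real: z = (-b +/- sqrt(D)) / (2a) = (0.288 +/- 2.099272) / (-2.162).
  z_1 = (0.288 + 2.099272) / (-2.162) = -1.1042,   |z_1| = 1.1042.
  z_2 = (0.288 - 2.099272) / (-2.162) = 0.8378,   |z_2| = 0.8378.
Moduli of all roots: 1.1042, 0.8378.
All moduli strictly greater than 1? No.
Verdict: Not invertible.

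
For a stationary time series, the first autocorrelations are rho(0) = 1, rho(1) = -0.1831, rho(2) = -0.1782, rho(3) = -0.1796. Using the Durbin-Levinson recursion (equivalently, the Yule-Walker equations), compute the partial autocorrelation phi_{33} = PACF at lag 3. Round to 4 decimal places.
\phi_{33} = -0.2820

The PACF at lag k is phi_{kk}, the last component of the solution
to the Yule-Walker system G_k phi = r_k where
  (G_k)_{ij} = rho(|i - j|), (r_k)_i = rho(i), i,j = 1..k.
Equivalently, Durbin-Levinson gives phi_{kk} iteratively:
  phi_{11} = rho(1)
  phi_{kk} = [rho(k) - sum_{j=1..k-1} phi_{k-1,j} rho(k-j)]
            / [1 - sum_{j=1..k-1} phi_{k-1,j} rho(j)],
  phi_{k,j} = phi_{k-1,j} - phi_{kk} phi_{k-1,k-j},  j = 1..k-1.
Step k = 1:
  phi_11 = rho(1) = -0.1831.
Step k = 2:
  phi_22 = [rho(2) - phi_11 rho(1)] / [1 - phi_11 rho(1)] = [-0.1782 - (-0.1831)(-0.1831)] / [1 - (-0.1831)(-0.1831)]
         = -0.21172561 / 0.96647439 = -0.21907.
  Update: phi_21 = phi_11 - phi_22 phi_11 = -0.1831 - (-0.21907)(-0.1831) = -0.223212.
Step k = 3:
  phi_33 = [rho(3) - phi_21 rho(2) - phi_22 rho(1)] / [1 - phi_21 rho(1) - phi_22 rho(2)]
    numerator   = -0.1796 - (-0.223212)(-0.1782) - (-0.21907)(-0.1831) = -0.25948806
    denominator = 1 - (-0.223212)(-0.1831) - (-0.21907)(-0.1782) = 0.92009165
  phi_33 = -0.25948806 / 0.92009165 = -0.282.
Therefore phi_{33} = -0.2820.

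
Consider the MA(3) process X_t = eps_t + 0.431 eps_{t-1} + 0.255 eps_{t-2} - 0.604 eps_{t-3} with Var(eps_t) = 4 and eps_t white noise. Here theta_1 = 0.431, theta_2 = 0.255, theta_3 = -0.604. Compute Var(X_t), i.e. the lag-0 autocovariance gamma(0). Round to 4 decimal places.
\gamma(0) = 6.4624

For an MA(q) process X_t = eps_t + sum_i theta_i eps_{t-i} with
Var(eps_t) = sigma^2, the variance is
  gamma(0) = sigma^2 * (1 + sum_i theta_i^2).
  sum_i theta_i^2 = (0.431)^2 + (0.255)^2 + (-0.604)^2 = 0.185761 + 0.065025 + 0.364816 = 0.615602.
  gamma(0) = 4 * (1 + 0.615602) = 4 * 1.615602 = 6.462408, which rounds to 6.4624.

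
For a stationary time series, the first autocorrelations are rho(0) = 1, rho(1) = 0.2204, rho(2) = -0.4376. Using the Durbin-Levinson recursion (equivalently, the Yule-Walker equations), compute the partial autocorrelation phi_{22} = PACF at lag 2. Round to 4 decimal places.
\phi_{22} = -0.5110

The PACF at lag k is phi_{kk}, the last component of the solution
to the Yule-Walker system G_k phi = r_k where
  (G_k)_{ij} = rho(|i - j|), (r_k)_i = rho(i), i,j = 1..k.
Equivalently, Durbin-Levinson gives phi_{kk} iteratively:
  phi_{11} = rho(1)
  phi_{kk} = [rho(k) - sum_{j=1..k-1} phi_{k-1,j} rho(k-j)]
            / [1 - sum_{j=1..k-1} phi_{k-1,j} rho(j)],
  phi_{k,j} = phi_{k-1,j} - phi_{kk} phi_{k-1,k-j},  j = 1..k-1.
Step k = 1:
  phi_11 = rho(1) = 0.2204.
Step k = 2:
  phi_22 = [rho(2) - phi_11 rho(1)] / [1 - phi_11 rho(1)] = [-0.4376 - (0.2204)(0.2204)] / [1 - (0.2204)(0.2204)]
         = -0.48617616 / 0.95142384 = -0.511.
Therefore phi_{22} = -0.5110.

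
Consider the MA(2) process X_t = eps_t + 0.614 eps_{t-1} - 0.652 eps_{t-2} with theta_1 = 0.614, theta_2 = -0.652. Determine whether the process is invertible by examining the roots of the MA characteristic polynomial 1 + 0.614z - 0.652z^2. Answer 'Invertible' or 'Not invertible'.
\text{Not invertible}

The MA(q) characteristic polynomial is P(z) = 1 + 0.614z - 0.652z^2.
Invertibility requires all roots to lie outside the unit circle, i.e. |z| > 1 for every root.
Set 1 + (0.614) z + (-0.652) z^2 = 0, i.e. a z^2 + b z + c = 0 with a = -0.652, b = 0.614, c = 1.
Discriminant D = b^2 - 4ac = (0.614)^2 - 4*(-0.652)*1 = 0.376996 - (-2.608) = 2.984996.
D >= 0, so the roots are real: z = (-b +/- sqrt(D)) / (2a) = (-0.614 +/- 1.727714) / (-1.304).
  z_1 = (-0.614 + 1.727714) / (-1.304) = -0.8541,   |z_1| = 0.8541.
  z_2 = (-0.614 - 1.727714) / (-1.304) = 1.7958,   |z_2| = 1.7958.
Moduli of all roots: 0.8541, 1.7958.
All moduli strictly greater than 1? No.
Verdict: Not invertible.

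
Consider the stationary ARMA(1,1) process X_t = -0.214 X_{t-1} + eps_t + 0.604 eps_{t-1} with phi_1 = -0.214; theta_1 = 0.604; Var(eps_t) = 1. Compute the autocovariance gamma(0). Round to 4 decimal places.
\gamma(0) = 1.1594

Multiply the model equation by X_{t-k} and take expectations. With theta_0 = psi_0 = 1 and psi_j the MA(infinity) weights, this gives
  gamma(k) - sum_i phi_i gamma(k-i) = c_k,
  c_k = sigma^2 * sum_{j=k..q} theta_j psi_{j-k}   (c_k = 0 for k > q),
using gamma(-m) = gamma(m).
psi-weights needed (psi_j = theta_j + sum_i phi_i psi_{j-i}):
  psi_1 = theta_1 + phi_1 = 0.604 + (-0.214) = 0.39
Right-hand sides:
  c_0 = sigma^2 (1 + theta_1 psi_1) = 1 * (1 + (0.604)(0.39)) = 1 * 1.23556 = 1.23556
  c_1 = sigma^2 theta_1 = 1 * (0.604) = 0.604
  c_2 = 0
Equations for k = 0 and k = 1 (AR order 1):
  gamma(0) = phi_1 gamma(1) + c_0
  gamma(1) = phi_1 gamma(0) + c_1
Substituting the second into the first: gamma(0) (1 - phi_1^2) = c_0 + phi_1 c_1, so
  gamma(0) = (c_0 + phi_1 c_1) / (1 - phi_1^2) = (1.23556 + (-0.214)(0.604)) / (1 - (-0.214)^2) = 1.106304 / 0.954204 = 1.1594.
Therefore gamma(0) = 1.1594 (to 4 decimal places).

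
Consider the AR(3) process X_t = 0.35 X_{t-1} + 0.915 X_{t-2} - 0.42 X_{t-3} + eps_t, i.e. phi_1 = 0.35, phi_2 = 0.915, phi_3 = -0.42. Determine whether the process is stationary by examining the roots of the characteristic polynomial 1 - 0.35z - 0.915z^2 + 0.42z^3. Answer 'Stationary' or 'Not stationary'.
\text{Stationary}

The AR(p) characteristic polynomial is P(z) = 1 - 0.35z - 0.915z^2 + 0.42z^3.
Stationarity requires all roots to lie outside the unit circle, i.e. |z| > 1 for every root.
Degree 3: look for a simple real root z0 first, then factor out (1 - z/z0) and solve the remaining quadratic.
Testing z0 = 2: P(2) = 1 + (-0.35)(2) + (-0.915)(2)^2 + (0.42)(2)^3
  = 1 + (-0.7) + (-3.66) + (3.36) = 0.  So z_0 = 2 is a root, |z_0| = 2.
Divide out the factor (1 - 0.5 z) = (1 - z/z0) (since 1/z0 = 0.5):
  P(z) = (1 - 0.5 z)(1 + (0.15) z + (-0.84) z^2)
  [check: z-coef 0.15 - (0.5) = -0.35; z^2-coef -0.84 - (0.5)(0.15) = -0.915; z^3-coef -(0.5)(-0.84) = 0.42.]
Remaining roots from the quadratic factor 1 + (0.15) z + (-0.84) z^2:
  Set 1 + (0.15) z + (-0.84) z^2 = 0, i.e. a z^2 + b z + c = 0 with a = -0.84, b = 0.15, c = 1.
  Discriminant D = b^2 - 4ac = (0.15)^2 - 4*(-0.84)*1 = 0.0225 - (-3.36) = 3.3825.
  D >= 0, so the roots are real: z = (-b +/- sqrt(D)) / (2a) = (-0.15 +/- 1.839157) / (-1.68).
    z_1 = (-0.15 + 1.839157) / (-1.68) = -1.0055,   |z_1| = 1.0055.
    z_2 = (-0.15 - 1.839157) / (-1.68) = 1.184,   |z_2| = 1.184.
Moduli of all roots: 2.0000, 1.0055, 1.1840.
All moduli strictly greater than 1? Yes.
Verdict: Stationary.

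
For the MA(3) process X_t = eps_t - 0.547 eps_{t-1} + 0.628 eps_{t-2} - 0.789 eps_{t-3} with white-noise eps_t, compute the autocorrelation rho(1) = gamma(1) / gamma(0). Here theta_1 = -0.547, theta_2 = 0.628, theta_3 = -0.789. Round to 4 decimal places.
\rho(1) = -0.5984

For an MA(q) process with theta_0 = 1, the autocovariance is
  gamma(k) = sigma^2 * sum_{i=0..q-k} theta_i * theta_{i+k},
and rho(k) = gamma(k) / gamma(0). Sigma^2 cancels.
  numerator   = (1)*(-0.547) + (-0.547)*(0.628) + (0.628)*(-0.789) = -1.386008.
  denominator = (1)^2 + (-0.547)^2 + (0.628)^2 + (-0.789)^2 = 2.316114.
  rho(1) = -1.386008 / 2.316114 = -0.5984.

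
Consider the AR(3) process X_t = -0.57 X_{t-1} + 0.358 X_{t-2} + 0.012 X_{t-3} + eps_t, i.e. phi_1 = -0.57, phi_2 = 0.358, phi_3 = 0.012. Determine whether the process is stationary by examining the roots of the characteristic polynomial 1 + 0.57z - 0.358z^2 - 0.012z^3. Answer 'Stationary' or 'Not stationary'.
\text{Stationary}

The AR(p) characteristic polynomial is P(z) = 1 + 0.57z - 0.358z^2 - 0.012z^3.
Stationarity requires all roots to lie outside the unit circle, i.e. |z| > 1 for every root.
Degree 3: look for a simple real root z0 first, then factor out (1 - z/z0) and solve the remaining quadratic.
Testing z0 = 2.5: P(2.5) = 1 + (0.57)(2.5) + (-0.358)(2.5)^2 + (-0.012)(2.5)^3
  = 1 + (1.425) + (-2.2375) + (-0.1875) = 0.  So z_0 = 2.5 is a root, |z_0| = 2.5.
Divide out the factor (1 - 0.4 z) = (1 - z/z0) (since 1/z0 = 0.4):
  P(z) = (1 - 0.4 z)(1 + (0.97) z + (0.03) z^2)
  [check: z-coef 0.97 - (0.4) = 0.57; z^2-coef 0.03 - (0.4)(0.97) = -0.358; z^3-coef -(0.4)(0.03) = -0.012.]
Remaining roots from the quadratic factor 1 + (0.97) z + (0.03) z^2:
  Set 1 + (0.97) z + (0.03) z^2 = 0, i.e. a z^2 + b z + c = 0 with a = 0.03, b = 0.97, c = 1.
  Discriminant D = b^2 - 4ac = (0.97)^2 - 4*(0.03)*1 = 0.9409 - (0.12) = 0.8209.
  D >= 0, so the roots are real: z = (-b +/- sqrt(D)) / (2a) = (-0.97 +/- 0.906035) / (0.06).
    z_1 = (-0.97 + 0.906035) / (0.06) = -1.0661,   |z_1| = 1.0661.
    z_2 = (-0.97 - 0.906035) / (0.06) = -31.2673,   |z_2| = 31.2673.
Moduli of all roots: 2.5000, 1.0661, 31.2673.
All moduli strictly greater than 1? Yes.
Verdict: Stationary.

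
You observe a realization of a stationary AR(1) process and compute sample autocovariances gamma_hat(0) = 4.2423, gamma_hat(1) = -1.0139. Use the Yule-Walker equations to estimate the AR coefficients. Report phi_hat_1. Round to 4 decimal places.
\hat\phi_{1} = -0.2390

The Yule-Walker equations for an AR(p) process read, in matrix form,
  Gamma_p phi = r_p,   with   (Gamma_p)_{ij} = gamma(|i - j|),
                       (r_p)_i = gamma(i),   i,j = 1..p.
Substitute the sample gammas (Toeplitz matrix and right-hand side of size 1):
  Gamma_p = [[4.2423]]
  r_p     = [-1.0139]
With p = 1 this is the single equation gamma(0) phi_1 = gamma(1):
  phi_hat_1 = gamma(1) / gamma(0) = -1.0139 / 4.2423 = -0.2390.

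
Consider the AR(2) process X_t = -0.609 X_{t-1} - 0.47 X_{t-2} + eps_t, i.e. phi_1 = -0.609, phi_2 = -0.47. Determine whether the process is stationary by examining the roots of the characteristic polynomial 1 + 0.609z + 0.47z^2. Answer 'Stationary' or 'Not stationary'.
\text{Stationary}

The AR(p) characteristic polynomial is P(z) = 1 + 0.609z + 0.47z^2.
Stationarity requires all roots to lie outside the unit circle, i.e. |z| > 1 for every root.
Set 1 + (0.609) z + (0.47) z^2 = 0, i.e. a z^2 + b z + c = 0 with a = 0.47, b = 0.609, c = 1.
Discriminant D = b^2 - 4ac = (0.609)^2 - 4*(0.47)*1 = 0.370881 - (1.88) = -1.509119.
D < 0, so the roots are the complex-conjugate pair z = (-b +/- i sqrt(-D)) / (2a) = -0.6479 +/- 1.3069i.
For a conjugate pair |z|^2 = z * conj(z) = (product of roots) = c/a = 1/(0.47) = 2.12766, so |z| = sqrt(2.12766) = 1.4586 for both roots.
Moduli of all roots: 1.4586, 1.4586.
All moduli strictly greater than 1? Yes.
Verdict: Stationary.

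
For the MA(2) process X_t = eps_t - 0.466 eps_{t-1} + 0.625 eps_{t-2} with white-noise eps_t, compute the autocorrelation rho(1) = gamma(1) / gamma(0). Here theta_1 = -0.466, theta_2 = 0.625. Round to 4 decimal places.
\rho(1) = -0.4710

For an MA(q) process with theta_0 = 1, the autocovariance is
  gamma(k) = sigma^2 * sum_{i=0..q-k} theta_i * theta_{i+k},
and rho(k) = gamma(k) / gamma(0). Sigma^2 cancels.
  numerator   = (1)*(-0.466) + (-0.466)*(0.625) = -0.75725.
  denominator = (1)^2 + (-0.466)^2 + (0.625)^2 = 1.607781.
  rho(1) = -0.75725 / 1.607781 = -0.4710.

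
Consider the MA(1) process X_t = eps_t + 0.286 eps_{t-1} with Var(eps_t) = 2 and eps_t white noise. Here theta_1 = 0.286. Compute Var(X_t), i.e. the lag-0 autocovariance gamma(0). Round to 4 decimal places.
\gamma(0) = 2.1636

For an MA(q) process X_t = eps_t + sum_i theta_i eps_{t-i} with
Var(eps_t) = sigma^2, the variance is
  gamma(0) = sigma^2 * (1 + sum_i theta_i^2).
  sum_i theta_i^2 = (0.286)^2 = 0.081796.
  gamma(0) = 2 * (1 + 0.081796) = 2 * 1.081796 = 2.163592, which rounds to 2.1636.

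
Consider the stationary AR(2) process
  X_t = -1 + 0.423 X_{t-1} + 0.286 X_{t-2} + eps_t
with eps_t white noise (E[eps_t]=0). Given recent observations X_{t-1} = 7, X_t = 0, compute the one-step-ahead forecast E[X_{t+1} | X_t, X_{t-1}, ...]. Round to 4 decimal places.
E[X_{t+1} \mid \mathcal F_t] = 1.0020

For an AR(p) model X_t = c + sum_i phi_i X_{t-i} + eps_t, the
one-step-ahead conditional mean is
  E[X_{t+1} | X_t, ...] = c + sum_i phi_i X_{t+1-i}.
Substitute known values:
  E[X_{t+1} | ...] = -1 + (0.423) * (0) + (0.286) * (7)
                   = 1.0020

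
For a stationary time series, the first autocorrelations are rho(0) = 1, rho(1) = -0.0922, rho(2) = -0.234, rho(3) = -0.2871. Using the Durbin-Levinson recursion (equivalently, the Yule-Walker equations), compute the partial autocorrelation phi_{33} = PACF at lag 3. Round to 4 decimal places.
\phi_{33} = -0.3610

The PACF at lag k is phi_{kk}, the last component of the solution
to the Yule-Walker system G_k phi = r_k where
  (G_k)_{ij} = rho(|i - j|), (r_k)_i = rho(i), i,j = 1..k.
Equivalently, Durbin-Levinson gives phi_{kk} iteratively:
  phi_{11} = rho(1)
  phi_{kk} = [rho(k) - sum_{j=1..k-1} phi_{k-1,j} rho(k-j)]
            / [1 - sum_{j=1..k-1} phi_{k-1,j} rho(j)],
  phi_{k,j} = phi_{k-1,j} - phi_{kk} phi_{k-1,k-j},  j = 1..k-1.
Step k = 1:
  phi_11 = rho(1) = -0.0922.
Step k = 2:
  phi_22 = [rho(2) - phi_11 rho(1)] / [1 - phi_11 rho(1)] = [-0.234 - (-0.0922)(-0.0922)] / [1 - (-0.0922)(-0.0922)]
         = -0.24250084 / 0.99149916 = -0.24458.
  Update: phi_21 = phi_11 - phi_22 phi_11 = -0.0922 - (-0.24458)(-0.0922) = -0.11475.
Step k = 3:
  phi_33 = [rho(3) - phi_21 rho(2) - phi_22 rho(1)] / [1 - phi_21 rho(1) - phi_22 rho(2)]
    numerator   = -0.2871 - (-0.11475)(-0.234) - (-0.24458)(-0.0922) = -0.33650184
    denominator = 1 - (-0.11475)(-0.0922) - (-0.24458)(-0.234) = 0.93218831
  phi_33 = -0.33650184 / 0.93218831 = -0.361.
Therefore phi_{33} = -0.3610.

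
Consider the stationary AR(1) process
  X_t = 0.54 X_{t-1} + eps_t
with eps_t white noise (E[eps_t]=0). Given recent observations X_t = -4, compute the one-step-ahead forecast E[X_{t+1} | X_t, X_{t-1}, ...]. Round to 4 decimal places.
E[X_{t+1} \mid \mathcal F_t] = -2.1600

For an AR(p) model X_t = c + sum_i phi_i X_{t-i} + eps_t, the
one-step-ahead conditional mean is
  E[X_{t+1} | X_t, ...] = c + sum_i phi_i X_{t+1-i}.
Substitute known values:
  E[X_{t+1} | ...] = (0.54) * (-4)
                   = -2.1600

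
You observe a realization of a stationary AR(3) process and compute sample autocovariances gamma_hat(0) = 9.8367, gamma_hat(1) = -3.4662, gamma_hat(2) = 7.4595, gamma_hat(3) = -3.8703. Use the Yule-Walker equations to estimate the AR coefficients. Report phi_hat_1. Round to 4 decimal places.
\hat\phi_{1} = 0.0150

The Yule-Walker equations for an AR(p) process read, in matrix form,
  Gamma_p phi = r_p,   with   (Gamma_p)_{ij} = gamma(|i - j|),
                       (r_p)_i = gamma(i),   i,j = 1..p.
Substitute the sample gammas (Toeplitz matrix and right-hand side of size 3):
  Gamma_p = [[9.8367, -3.4662, 7.4595], [-3.4662, 9.8367, -3.4662], [7.4595, -3.4662, 9.8367]]
  r_p     = [-3.4662, 7.4595, -3.8703]
Written out (R1..R3):
  (R1) 9.8367 phi_1 - 3.4662 phi_2 + 7.4595 phi_3 = -3.4662
  (R2) -3.4662 phi_1 + 9.8367 phi_2 - 3.4662 phi_3 = 7.4595
  (R3) 7.4595 phi_1 - 3.4662 phi_2 + 9.8367 phi_3 = -3.8703
Gaussian elimination:
  R2 <- R2 - (-3.4662/9.8367) R1 = R2 - (-0.352374) R1:  8.6153 phi_2 - 0.837664 phi_3 = 6.2381
  R3 <- R3 - (7.4595/9.8367) R1 = R3 - (0.758334) R1:  -0.837664 phi_2 + 4.179911 phi_3 = -1.241764
  R3 <- R3 - (-0.837664/8.6153) R2 = R3 - (-0.09723) R2:  4.098465 phi_3 = -0.635235
Back-substitution:
  phi_hat_3 = -0.635235 / 4.098465 = -0.154993
  phi_hat_2 = (6.2381 - (-0.837664)(-0.154993)) / 8.6153 = 0.709002
  phi_hat_1 = (-3.4662 - (-3.4662)(0.709002) - (7.4595)(-0.154993)) / 9.8367 = 0.014997
So phi_hat = [0.0150, 0.7090, -0.1550].
Therefore phi_hat_1 = 0.0150.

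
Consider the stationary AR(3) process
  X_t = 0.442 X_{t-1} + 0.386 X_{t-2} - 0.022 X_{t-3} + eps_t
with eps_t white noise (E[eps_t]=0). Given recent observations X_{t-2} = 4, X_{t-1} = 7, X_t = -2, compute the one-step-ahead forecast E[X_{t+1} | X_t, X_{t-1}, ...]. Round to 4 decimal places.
E[X_{t+1} \mid \mathcal F_t] = 1.7300

For an AR(p) model X_t = c + sum_i phi_i X_{t-i} + eps_t, the
one-step-ahead conditional mean is
  E[X_{t+1} | X_t, ...] = c + sum_i phi_i X_{t+1-i}.
Substitute known values:
  E[X_{t+1} | ...] = (0.442) * (-2) + (0.386) * (7) + (-0.022) * (4)
                   = 1.7300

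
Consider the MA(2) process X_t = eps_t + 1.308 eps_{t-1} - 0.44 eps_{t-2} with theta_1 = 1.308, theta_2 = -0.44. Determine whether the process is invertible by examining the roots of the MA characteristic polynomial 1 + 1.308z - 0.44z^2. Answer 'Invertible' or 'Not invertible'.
\text{Not invertible}

The MA(q) characteristic polynomial is P(z) = 1 + 1.308z - 0.44z^2.
Invertibility requires all roots to lie outside the unit circle, i.e. |z| > 1 for every root.
Set 1 + (1.308) z + (-0.44) z^2 = 0, i.e. a z^2 + b z + c = 0 with a = -0.44, b = 1.308, c = 1.
Discriminant D = b^2 - 4ac = (1.308)^2 - 4*(-0.44)*1 = 1.710864 - (-1.76) = 3.470864.
D >= 0, so the roots are real: z = (-b +/- sqrt(D)) / (2a) = (-1.308 +/- 1.863025) / (-0.88).
  z_1 = (-1.308 + 1.863025) / (-0.88) = -0.6307,   |z_1| = 0.6307.
  z_2 = (-1.308 - 1.863025) / (-0.88) = 3.6034,   |z_2| = 3.6034.
Moduli of all roots: 0.6307, 3.6034.
All moduli strictly greater than 1? No.
Verdict: Not invertible.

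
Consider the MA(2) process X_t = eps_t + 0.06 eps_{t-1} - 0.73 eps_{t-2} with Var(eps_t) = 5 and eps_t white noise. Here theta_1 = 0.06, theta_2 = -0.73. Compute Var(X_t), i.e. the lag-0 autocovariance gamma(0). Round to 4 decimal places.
\gamma(0) = 7.6825

For an MA(q) process X_t = eps_t + sum_i theta_i eps_{t-i} with
Var(eps_t) = sigma^2, the variance is
  gamma(0) = sigma^2 * (1 + sum_i theta_i^2).
  sum_i theta_i^2 = (0.06)^2 + (-0.73)^2 = 0.0036 + 0.5329 = 0.5365.
  gamma(0) = 5 * (1 + 0.5365) = 5 * 1.5365 = 7.6825.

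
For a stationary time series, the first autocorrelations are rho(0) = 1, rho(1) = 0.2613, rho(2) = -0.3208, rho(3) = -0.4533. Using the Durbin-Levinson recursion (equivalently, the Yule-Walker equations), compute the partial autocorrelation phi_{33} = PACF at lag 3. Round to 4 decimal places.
\phi_{33} = -0.2930

The PACF at lag k is phi_{kk}, the last component of the solution
to the Yule-Walker system G_k phi = r_k where
  (G_k)_{ij} = rho(|i - j|), (r_k)_i = rho(i), i,j = 1..k.
Equivalently, Durbin-Levinson gives phi_{kk} iteratively:
  phi_{11} = rho(1)
  phi_{kk} = [rho(k) - sum_{j=1..k-1} phi_{k-1,j} rho(k-j)]
            / [1 - sum_{j=1..k-1} phi_{k-1,j} rho(j)],
  phi_{k,j} = phi_{k-1,j} - phi_{kk} phi_{k-1,k-j},  j = 1..k-1.
Step k = 1:
  phi_11 = rho(1) = 0.2613.
Step k = 2:
  phi_22 = [rho(2) - phi_11 rho(1)] / [1 - phi_11 rho(1)] = [-0.3208 - (0.2613)(0.2613)] / [1 - (0.2613)(0.2613)]
         = -0.38907769 / 0.93172231 = -0.41759.
  Update: phi_21 = phi_11 - phi_22 phi_11 = 0.2613 - (-0.41759)(0.2613) = 0.370416.
Step k = 3:
  phi_33 = [rho(3) - phi_21 rho(2) - phi_22 rho(1)] / [1 - phi_21 rho(1) - phi_22 rho(2)]
    numerator   = -0.4533 - (0.370416)(-0.3208) - (-0.41759)(0.2613) = -0.22535428
    denominator = 1 - (0.370416)(0.2613) - (-0.41759)(-0.3208) = 0.76924745
  phi_33 = -0.22535428 / 0.76924745 = -0.293.
Therefore phi_{33} = -0.2930.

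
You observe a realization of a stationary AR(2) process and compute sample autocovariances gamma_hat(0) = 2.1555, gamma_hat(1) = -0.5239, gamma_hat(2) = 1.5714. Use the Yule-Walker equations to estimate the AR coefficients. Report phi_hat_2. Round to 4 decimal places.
\hat\phi_{2} = 0.7120

The Yule-Walker equations for an AR(p) process read, in matrix form,
  Gamma_p phi = r_p,   with   (Gamma_p)_{ij} = gamma(|i - j|),
                       (r_p)_i = gamma(i),   i,j = 1..p.
Substitute the sample gammas (Toeplitz matrix and right-hand side of size 2):
  Gamma_p = [[2.1555, -0.5239], [-0.5239, 2.1555]]
  r_p     = [-0.5239, 1.5714]
Written out:
  2.1555 phi_1 - 0.5239 phi_2 = -0.5239
  -0.5239 phi_1 + 2.1555 phi_2 = 1.5714
Solve by Cramer's rule:
  det = gamma(0)^2 - gamma(1)^2 = (2.1555)^2 - (-0.5239)^2 = 4.64618025 - 0.27447121 = 4.37170904
  phi_hat_1 = [gamma(1) gamma(0) - gamma(1) gamma(2)] / det = [(-0.5239)(2.1555) - (-0.5239)(1.5714)] / 4.37170904 = -0.30600999 / 4.37170904 = -0.07
  phi_hat_2 = [gamma(0) gamma(2) - gamma(1)^2] / det = [(2.1555)(1.5714) - (-0.5239)^2] / 4.37170904 = 3.11268149 / 4.37170904 = 0.712
So phi_hat = [-0.0700, 0.7120].
Therefore phi_hat_2 = 0.7120.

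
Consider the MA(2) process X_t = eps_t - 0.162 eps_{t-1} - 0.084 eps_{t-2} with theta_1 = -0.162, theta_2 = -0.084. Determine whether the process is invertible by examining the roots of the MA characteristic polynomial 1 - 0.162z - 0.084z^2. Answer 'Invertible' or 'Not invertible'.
\text{Invertible}

The MA(q) characteristic polynomial is P(z) = 1 - 0.162z - 0.084z^2.
Invertibility requires all roots to lie outside the unit circle, i.e. |z| > 1 for every root.
Set 1 + (-0.162) z + (-0.084) z^2 = 0, i.e. a z^2 + b z + c = 0 with a = -0.084, b = -0.162, c = 1.
Discriminant D = b^2 - 4ac = (-0.162)^2 - 4*(-0.084)*1 = 0.026244 - (-0.336) = 0.362244.
D >= 0, so the roots are real: z = (-b +/- sqrt(D)) / (2a) = (0.162 +/- 0.601867) / (-0.168).
  z_1 = (0.162 + 0.601867) / (-0.168) = -4.5468,   |z_1| = 4.5468.
  z_2 = (0.162 - 0.601867) / (-0.168) = 2.6183,   |z_2| = 2.6183.
Moduli of all roots: 4.5468, 2.6183.
All moduli strictly greater than 1? Yes.
Verdict: Invertible.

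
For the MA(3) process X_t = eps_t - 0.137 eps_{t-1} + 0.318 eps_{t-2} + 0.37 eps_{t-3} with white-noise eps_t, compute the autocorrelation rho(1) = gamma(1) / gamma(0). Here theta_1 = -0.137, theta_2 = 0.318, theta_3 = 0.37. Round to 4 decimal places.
\rho(1) = -0.0501

For an MA(q) process with theta_0 = 1, the autocovariance is
  gamma(k) = sigma^2 * sum_{i=0..q-k} theta_i * theta_{i+k},
and rho(k) = gamma(k) / gamma(0). Sigma^2 cancels.
  numerator   = (1)*(-0.137) + (-0.137)*(0.318) + (0.318)*(0.37) = -0.062906.
  denominator = (1)^2 + (-0.137)^2 + (0.318)^2 + (0.37)^2 = 1.256793.
  rho(1) = -0.062906 / 1.256793 = -0.0501.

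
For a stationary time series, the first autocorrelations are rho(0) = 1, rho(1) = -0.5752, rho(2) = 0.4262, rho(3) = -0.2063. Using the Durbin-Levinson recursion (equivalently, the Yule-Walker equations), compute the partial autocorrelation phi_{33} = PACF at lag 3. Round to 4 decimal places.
\phi_{33} = 0.1310

The PACF at lag k is phi_{kk}, the last component of the solution
to the Yule-Walker system G_k phi = r_k where
  (G_k)_{ij} = rho(|i - j|), (r_k)_i = rho(i), i,j = 1..k.
Equivalently, Durbin-Levinson gives phi_{kk} iteratively:
  phi_{11} = rho(1)
  phi_{kk} = [rho(k) - sum_{j=1..k-1} phi_{k-1,j} rho(k-j)]
            / [1 - sum_{j=1..k-1} phi_{k-1,j} rho(j)],
  phi_{k,j} = phi_{k-1,j} - phi_{kk} phi_{k-1,k-j},  j = 1..k-1.
Step k = 1:
  phi_11 = rho(1) = -0.5752.
Step k = 2:
  phi_22 = [rho(2) - phi_11 rho(1)] / [1 - phi_11 rho(1)] = [0.4262 - (-0.5752)(-0.5752)] / [1 - (-0.5752)(-0.5752)]
         = 0.09534496 / 0.66914496 = 0.142488.
  Update: phi_21 = phi_11 - phi_22 phi_11 = -0.5752 - (0.142488)(-0.5752) = -0.493241.
Step k = 3:
  phi_33 = [rho(3) - phi_21 rho(2) - phi_22 rho(1)] / [1 - phi_21 rho(1) - phi_22 rho(2)]
    numerator   = -0.2063 - (-0.493241)(0.4262) - (0.142488)(-0.5752) = 0.08587829
    denominator = 1 - (-0.493241)(-0.5752) - (0.142488)(0.4262) = 0.65555947
  phi_33 = 0.08587829 / 0.65555947 = 0.131.
Therefore phi_{33} = 0.1310.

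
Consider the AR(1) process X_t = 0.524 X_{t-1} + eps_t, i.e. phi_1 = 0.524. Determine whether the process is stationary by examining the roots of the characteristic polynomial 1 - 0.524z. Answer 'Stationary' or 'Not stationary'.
\text{Stationary}

The AR(p) characteristic polynomial is P(z) = 1 - 0.524z.
Stationarity requires all roots to lie outside the unit circle, i.e. |z| > 1 for every root.
This is linear in z: 1 + (-0.524) z = 0  =>  z = -1/(-0.524) = 1.908397,  |z| = 1.908397.
Moduli of all roots: 1.9084.
All moduli strictly greater than 1? Yes.
Verdict: Stationary.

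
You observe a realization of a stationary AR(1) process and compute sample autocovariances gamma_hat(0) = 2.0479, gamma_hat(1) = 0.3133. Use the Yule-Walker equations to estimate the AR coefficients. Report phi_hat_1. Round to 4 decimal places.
\hat\phi_{1} = 0.1530

The Yule-Walker equations for an AR(p) process read, in matrix form,
  Gamma_p phi = r_p,   with   (Gamma_p)_{ij} = gamma(|i - j|),
                       (r_p)_i = gamma(i),   i,j = 1..p.
Substitute the sample gammas (Toeplitz matrix and right-hand side of size 1):
  Gamma_p = [[2.0479]]
  r_p     = [0.3133]
With p = 1 this is the single equation gamma(0) phi_1 = gamma(1):
  phi_hat_1 = gamma(1) / gamma(0) = 0.3133 / 2.0479 = 0.1530.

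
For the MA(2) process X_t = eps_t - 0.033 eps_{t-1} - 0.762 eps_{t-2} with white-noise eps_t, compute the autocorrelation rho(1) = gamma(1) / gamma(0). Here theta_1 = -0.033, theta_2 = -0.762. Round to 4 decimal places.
\rho(1) = -0.0050

For an MA(q) process with theta_0 = 1, the autocovariance is
  gamma(k) = sigma^2 * sum_{i=0..q-k} theta_i * theta_{i+k},
and rho(k) = gamma(k) / gamma(0). Sigma^2 cancels.
  numerator   = (1)*(-0.033) + (-0.033)*(-0.762) = -0.007854.
  denominator = (1)^2 + (-0.033)^2 + (-0.762)^2 = 1.581733.
  rho(1) = -0.007854 / 1.581733 = -0.0050.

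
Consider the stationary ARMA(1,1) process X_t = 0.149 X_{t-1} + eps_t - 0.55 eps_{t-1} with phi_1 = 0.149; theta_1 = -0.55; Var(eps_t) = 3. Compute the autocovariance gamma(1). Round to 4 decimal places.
\gamma(1) = -1.1295

Multiply the model equation by X_{t-k} and take expectations. With theta_0 = psi_0 = 1 and psi_j the MA(infinity) weights, this gives
  gamma(k) - sum_i phi_i gamma(k-i) = c_k,
  c_k = sigma^2 * sum_{j=k..q} theta_j psi_{j-k}   (c_k = 0 for k > q),
using gamma(-m) = gamma(m).
psi-weights needed (psi_j = theta_j + sum_i phi_i psi_{j-i}):
  psi_1 = theta_1 + phi_1 = -0.55 + (0.149) = -0.401
Right-hand sides:
  c_0 = sigma^2 (1 + theta_1 psi_1) = 3 * (1 + (-0.55)(-0.401)) = 3 * 1.22055 = 3.66165
  c_1 = sigma^2 theta_1 = 3 * (-0.55) = -1.65
  c_2 = 0
Equations for k = 0 and k = 1 (AR order 1):
  gamma(0) = phi_1 gamma(1) + c_0
  gamma(1) = phi_1 gamma(0) + c_1
Substituting the second into the first: gamma(0) (1 - phi_1^2) = c_0 + phi_1 c_1, so
  gamma(0) = (c_0 + phi_1 c_1) / (1 - phi_1^2) = (3.66165 + (0.149)(-1.65)) / (1 - (0.149)^2) = 3.4158 / 0.977799 = 3.493356.
  gamma(1) = phi_1 gamma(0) + c_1 = (0.149)(3.493356) + (-1.65) = -1.12949.
Therefore gamma(1) = -1.1295 (to 4 decimal places).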